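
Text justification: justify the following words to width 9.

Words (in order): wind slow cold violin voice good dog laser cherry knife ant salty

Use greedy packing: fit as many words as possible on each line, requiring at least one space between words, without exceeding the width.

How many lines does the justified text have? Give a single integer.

Answer: 9

Derivation:
Line 1: ['wind', 'slow'] (min_width=9, slack=0)
Line 2: ['cold'] (min_width=4, slack=5)
Line 3: ['violin'] (min_width=6, slack=3)
Line 4: ['voice'] (min_width=5, slack=4)
Line 5: ['good', 'dog'] (min_width=8, slack=1)
Line 6: ['laser'] (min_width=5, slack=4)
Line 7: ['cherry'] (min_width=6, slack=3)
Line 8: ['knife', 'ant'] (min_width=9, slack=0)
Line 9: ['salty'] (min_width=5, slack=4)
Total lines: 9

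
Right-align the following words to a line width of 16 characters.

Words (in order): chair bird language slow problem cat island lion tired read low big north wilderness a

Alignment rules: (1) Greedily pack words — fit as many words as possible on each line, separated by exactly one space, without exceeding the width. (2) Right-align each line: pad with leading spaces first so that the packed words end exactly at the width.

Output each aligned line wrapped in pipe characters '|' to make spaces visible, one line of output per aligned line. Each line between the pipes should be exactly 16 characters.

Answer: |      chair bird|
|   language slow|
|     problem cat|
|     island lion|
|  tired read low|
|       big north|
|    wilderness a|

Derivation:
Line 1: ['chair', 'bird'] (min_width=10, slack=6)
Line 2: ['language', 'slow'] (min_width=13, slack=3)
Line 3: ['problem', 'cat'] (min_width=11, slack=5)
Line 4: ['island', 'lion'] (min_width=11, slack=5)
Line 5: ['tired', 'read', 'low'] (min_width=14, slack=2)
Line 6: ['big', 'north'] (min_width=9, slack=7)
Line 7: ['wilderness', 'a'] (min_width=12, slack=4)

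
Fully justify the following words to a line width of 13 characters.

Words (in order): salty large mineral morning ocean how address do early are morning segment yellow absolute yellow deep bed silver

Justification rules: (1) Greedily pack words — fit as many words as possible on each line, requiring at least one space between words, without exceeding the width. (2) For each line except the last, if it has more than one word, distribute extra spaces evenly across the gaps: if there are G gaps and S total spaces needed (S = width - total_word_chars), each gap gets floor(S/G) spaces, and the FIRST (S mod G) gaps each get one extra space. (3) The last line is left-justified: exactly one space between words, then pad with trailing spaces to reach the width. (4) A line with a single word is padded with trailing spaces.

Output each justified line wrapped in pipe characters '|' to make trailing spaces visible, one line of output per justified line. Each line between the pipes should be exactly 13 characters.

Line 1: ['salty', 'large'] (min_width=11, slack=2)
Line 2: ['mineral'] (min_width=7, slack=6)
Line 3: ['morning', 'ocean'] (min_width=13, slack=0)
Line 4: ['how', 'address'] (min_width=11, slack=2)
Line 5: ['do', 'early', 'are'] (min_width=12, slack=1)
Line 6: ['morning'] (min_width=7, slack=6)
Line 7: ['segment'] (min_width=7, slack=6)
Line 8: ['yellow'] (min_width=6, slack=7)
Line 9: ['absolute'] (min_width=8, slack=5)
Line 10: ['yellow', 'deep'] (min_width=11, slack=2)
Line 11: ['bed', 'silver'] (min_width=10, slack=3)

Answer: |salty   large|
|mineral      |
|morning ocean|
|how   address|
|do  early are|
|morning      |
|segment      |
|yellow       |
|absolute     |
|yellow   deep|
|bed silver   |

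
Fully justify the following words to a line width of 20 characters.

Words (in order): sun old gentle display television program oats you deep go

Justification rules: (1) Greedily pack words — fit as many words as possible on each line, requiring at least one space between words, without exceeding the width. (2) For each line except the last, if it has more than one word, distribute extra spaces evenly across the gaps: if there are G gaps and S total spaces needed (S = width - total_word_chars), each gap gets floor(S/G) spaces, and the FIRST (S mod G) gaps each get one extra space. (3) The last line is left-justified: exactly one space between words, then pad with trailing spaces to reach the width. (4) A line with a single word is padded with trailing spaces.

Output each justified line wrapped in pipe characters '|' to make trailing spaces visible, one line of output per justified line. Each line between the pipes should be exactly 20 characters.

Answer: |sun    old    gentle|
|display   television|
|program   oats   you|
|deep go             |

Derivation:
Line 1: ['sun', 'old', 'gentle'] (min_width=14, slack=6)
Line 2: ['display', 'television'] (min_width=18, slack=2)
Line 3: ['program', 'oats', 'you'] (min_width=16, slack=4)
Line 4: ['deep', 'go'] (min_width=7, slack=13)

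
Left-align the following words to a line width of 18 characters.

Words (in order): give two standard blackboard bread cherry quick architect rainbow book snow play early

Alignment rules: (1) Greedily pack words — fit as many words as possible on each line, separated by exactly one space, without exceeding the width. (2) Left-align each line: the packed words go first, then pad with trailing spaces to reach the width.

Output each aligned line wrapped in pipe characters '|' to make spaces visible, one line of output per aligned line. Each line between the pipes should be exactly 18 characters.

Line 1: ['give', 'two', 'standard'] (min_width=17, slack=1)
Line 2: ['blackboard', 'bread'] (min_width=16, slack=2)
Line 3: ['cherry', 'quick'] (min_width=12, slack=6)
Line 4: ['architect', 'rainbow'] (min_width=17, slack=1)
Line 5: ['book', 'snow', 'play'] (min_width=14, slack=4)
Line 6: ['early'] (min_width=5, slack=13)

Answer: |give two standard |
|blackboard bread  |
|cherry quick      |
|architect rainbow |
|book snow play    |
|early             |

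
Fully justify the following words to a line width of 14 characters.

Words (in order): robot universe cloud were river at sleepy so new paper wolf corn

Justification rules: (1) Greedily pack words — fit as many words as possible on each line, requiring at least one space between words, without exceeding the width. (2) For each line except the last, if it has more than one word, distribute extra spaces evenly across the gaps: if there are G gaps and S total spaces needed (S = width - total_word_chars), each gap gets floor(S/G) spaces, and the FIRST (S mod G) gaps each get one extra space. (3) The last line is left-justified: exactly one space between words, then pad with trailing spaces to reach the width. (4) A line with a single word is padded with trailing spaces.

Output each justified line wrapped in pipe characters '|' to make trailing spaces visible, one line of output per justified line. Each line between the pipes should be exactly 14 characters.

Line 1: ['robot', 'universe'] (min_width=14, slack=0)
Line 2: ['cloud', 'were'] (min_width=10, slack=4)
Line 3: ['river', 'at'] (min_width=8, slack=6)
Line 4: ['sleepy', 'so', 'new'] (min_width=13, slack=1)
Line 5: ['paper', 'wolf'] (min_width=10, slack=4)
Line 6: ['corn'] (min_width=4, slack=10)

Answer: |robot universe|
|cloud     were|
|river       at|
|sleepy  so new|
|paper     wolf|
|corn          |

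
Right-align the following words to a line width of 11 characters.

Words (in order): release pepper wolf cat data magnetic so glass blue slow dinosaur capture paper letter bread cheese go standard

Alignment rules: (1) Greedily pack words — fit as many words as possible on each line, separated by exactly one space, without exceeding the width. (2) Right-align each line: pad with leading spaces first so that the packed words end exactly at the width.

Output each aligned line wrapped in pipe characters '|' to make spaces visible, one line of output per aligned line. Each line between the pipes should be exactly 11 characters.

Answer: |    release|
|pepper wolf|
|   cat data|
|magnetic so|
| glass blue|
|       slow|
|   dinosaur|
|    capture|
|      paper|
|     letter|
|      bread|
|  cheese go|
|   standard|

Derivation:
Line 1: ['release'] (min_width=7, slack=4)
Line 2: ['pepper', 'wolf'] (min_width=11, slack=0)
Line 3: ['cat', 'data'] (min_width=8, slack=3)
Line 4: ['magnetic', 'so'] (min_width=11, slack=0)
Line 5: ['glass', 'blue'] (min_width=10, slack=1)
Line 6: ['slow'] (min_width=4, slack=7)
Line 7: ['dinosaur'] (min_width=8, slack=3)
Line 8: ['capture'] (min_width=7, slack=4)
Line 9: ['paper'] (min_width=5, slack=6)
Line 10: ['letter'] (min_width=6, slack=5)
Line 11: ['bread'] (min_width=5, slack=6)
Line 12: ['cheese', 'go'] (min_width=9, slack=2)
Line 13: ['standard'] (min_width=8, slack=3)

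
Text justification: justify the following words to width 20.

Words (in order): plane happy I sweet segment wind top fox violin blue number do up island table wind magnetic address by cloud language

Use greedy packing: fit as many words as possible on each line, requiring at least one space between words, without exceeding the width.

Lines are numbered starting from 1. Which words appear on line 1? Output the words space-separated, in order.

Answer: plane happy I sweet

Derivation:
Line 1: ['plane', 'happy', 'I', 'sweet'] (min_width=19, slack=1)
Line 2: ['segment', 'wind', 'top', 'fox'] (min_width=20, slack=0)
Line 3: ['violin', 'blue', 'number'] (min_width=18, slack=2)
Line 4: ['do', 'up', 'island', 'table'] (min_width=18, slack=2)
Line 5: ['wind', 'magnetic'] (min_width=13, slack=7)
Line 6: ['address', 'by', 'cloud'] (min_width=16, slack=4)
Line 7: ['language'] (min_width=8, slack=12)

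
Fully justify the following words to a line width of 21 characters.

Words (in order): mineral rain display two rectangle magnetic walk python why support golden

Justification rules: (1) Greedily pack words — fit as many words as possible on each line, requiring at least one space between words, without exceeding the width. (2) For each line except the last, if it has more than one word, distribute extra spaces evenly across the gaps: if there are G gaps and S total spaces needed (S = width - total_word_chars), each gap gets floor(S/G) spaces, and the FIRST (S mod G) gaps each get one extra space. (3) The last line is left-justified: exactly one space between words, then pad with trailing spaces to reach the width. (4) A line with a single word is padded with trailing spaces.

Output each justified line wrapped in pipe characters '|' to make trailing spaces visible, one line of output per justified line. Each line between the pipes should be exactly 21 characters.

Line 1: ['mineral', 'rain', 'display'] (min_width=20, slack=1)
Line 2: ['two', 'rectangle'] (min_width=13, slack=8)
Line 3: ['magnetic', 'walk', 'python'] (min_width=20, slack=1)
Line 4: ['why', 'support', 'golden'] (min_width=18, slack=3)

Answer: |mineral  rain display|
|two         rectangle|
|magnetic  walk python|
|why support golden   |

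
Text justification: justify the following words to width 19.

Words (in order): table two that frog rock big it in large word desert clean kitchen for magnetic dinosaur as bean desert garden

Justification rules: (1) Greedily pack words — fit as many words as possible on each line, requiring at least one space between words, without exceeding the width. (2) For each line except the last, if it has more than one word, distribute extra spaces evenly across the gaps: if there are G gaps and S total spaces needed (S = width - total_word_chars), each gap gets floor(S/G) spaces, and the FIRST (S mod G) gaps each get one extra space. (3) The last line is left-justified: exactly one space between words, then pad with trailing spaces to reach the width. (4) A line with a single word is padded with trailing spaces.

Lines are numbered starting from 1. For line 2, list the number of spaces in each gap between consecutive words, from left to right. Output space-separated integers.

Line 1: ['table', 'two', 'that', 'frog'] (min_width=19, slack=0)
Line 2: ['rock', 'big', 'it', 'in'] (min_width=14, slack=5)
Line 3: ['large', 'word', 'desert'] (min_width=17, slack=2)
Line 4: ['clean', 'kitchen', 'for'] (min_width=17, slack=2)
Line 5: ['magnetic', 'dinosaur'] (min_width=17, slack=2)
Line 6: ['as', 'bean', 'desert'] (min_width=14, slack=5)
Line 7: ['garden'] (min_width=6, slack=13)

Answer: 3 3 2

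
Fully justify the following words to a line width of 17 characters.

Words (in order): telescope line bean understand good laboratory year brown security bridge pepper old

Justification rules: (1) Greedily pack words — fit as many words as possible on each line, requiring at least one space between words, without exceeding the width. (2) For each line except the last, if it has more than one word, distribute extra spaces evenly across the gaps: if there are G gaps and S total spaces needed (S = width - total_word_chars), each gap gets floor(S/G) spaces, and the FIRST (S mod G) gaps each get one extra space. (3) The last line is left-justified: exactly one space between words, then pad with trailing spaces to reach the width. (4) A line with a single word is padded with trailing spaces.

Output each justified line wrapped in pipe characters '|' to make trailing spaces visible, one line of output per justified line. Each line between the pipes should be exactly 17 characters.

Line 1: ['telescope', 'line'] (min_width=14, slack=3)
Line 2: ['bean', 'understand'] (min_width=15, slack=2)
Line 3: ['good', 'laboratory'] (min_width=15, slack=2)
Line 4: ['year', 'brown'] (min_width=10, slack=7)
Line 5: ['security', 'bridge'] (min_width=15, slack=2)
Line 6: ['pepper', 'old'] (min_width=10, slack=7)

Answer: |telescope    line|
|bean   understand|
|good   laboratory|
|year        brown|
|security   bridge|
|pepper old       |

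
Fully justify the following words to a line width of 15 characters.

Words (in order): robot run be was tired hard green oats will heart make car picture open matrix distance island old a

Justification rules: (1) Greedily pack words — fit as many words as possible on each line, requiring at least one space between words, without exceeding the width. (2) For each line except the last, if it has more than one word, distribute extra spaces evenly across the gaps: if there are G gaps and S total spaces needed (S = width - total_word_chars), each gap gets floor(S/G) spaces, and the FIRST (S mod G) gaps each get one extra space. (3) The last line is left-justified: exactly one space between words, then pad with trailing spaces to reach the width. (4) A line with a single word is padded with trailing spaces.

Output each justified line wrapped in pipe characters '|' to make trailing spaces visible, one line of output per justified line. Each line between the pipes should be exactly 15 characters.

Answer: |robot   run  be|
|was  tired hard|
|green oats will|
|heart  make car|
|picture    open|
|matrix distance|
|island old a   |

Derivation:
Line 1: ['robot', 'run', 'be'] (min_width=12, slack=3)
Line 2: ['was', 'tired', 'hard'] (min_width=14, slack=1)
Line 3: ['green', 'oats', 'will'] (min_width=15, slack=0)
Line 4: ['heart', 'make', 'car'] (min_width=14, slack=1)
Line 5: ['picture', 'open'] (min_width=12, slack=3)
Line 6: ['matrix', 'distance'] (min_width=15, slack=0)
Line 7: ['island', 'old', 'a'] (min_width=12, slack=3)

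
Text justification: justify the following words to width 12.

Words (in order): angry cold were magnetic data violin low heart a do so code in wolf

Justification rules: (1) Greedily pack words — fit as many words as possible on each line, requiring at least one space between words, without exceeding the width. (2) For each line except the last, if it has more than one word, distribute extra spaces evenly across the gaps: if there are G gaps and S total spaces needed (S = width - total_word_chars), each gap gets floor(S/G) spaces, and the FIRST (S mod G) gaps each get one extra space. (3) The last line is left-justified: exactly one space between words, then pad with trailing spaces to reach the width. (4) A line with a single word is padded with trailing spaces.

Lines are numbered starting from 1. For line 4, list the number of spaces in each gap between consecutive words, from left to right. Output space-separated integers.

Line 1: ['angry', 'cold'] (min_width=10, slack=2)
Line 2: ['were'] (min_width=4, slack=8)
Line 3: ['magnetic'] (min_width=8, slack=4)
Line 4: ['data', 'violin'] (min_width=11, slack=1)
Line 5: ['low', 'heart', 'a'] (min_width=11, slack=1)
Line 6: ['do', 'so', 'code'] (min_width=10, slack=2)
Line 7: ['in', 'wolf'] (min_width=7, slack=5)

Answer: 2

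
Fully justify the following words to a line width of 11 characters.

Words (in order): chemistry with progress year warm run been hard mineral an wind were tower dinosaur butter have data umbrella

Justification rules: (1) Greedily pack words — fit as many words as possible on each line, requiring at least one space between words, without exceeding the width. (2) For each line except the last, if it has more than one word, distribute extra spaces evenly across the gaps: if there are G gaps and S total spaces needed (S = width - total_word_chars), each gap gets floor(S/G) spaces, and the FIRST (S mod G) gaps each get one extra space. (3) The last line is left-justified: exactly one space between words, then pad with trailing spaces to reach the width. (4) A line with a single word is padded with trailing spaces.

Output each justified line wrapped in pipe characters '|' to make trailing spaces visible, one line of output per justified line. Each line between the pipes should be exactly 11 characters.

Answer: |chemistry  |
|with       |
|progress   |
|year   warm|
|run    been|
|hard       |
|mineral  an|
|wind   were|
|tower      |
|dinosaur   |
|butter have|
|data       |
|umbrella   |

Derivation:
Line 1: ['chemistry'] (min_width=9, slack=2)
Line 2: ['with'] (min_width=4, slack=7)
Line 3: ['progress'] (min_width=8, slack=3)
Line 4: ['year', 'warm'] (min_width=9, slack=2)
Line 5: ['run', 'been'] (min_width=8, slack=3)
Line 6: ['hard'] (min_width=4, slack=7)
Line 7: ['mineral', 'an'] (min_width=10, slack=1)
Line 8: ['wind', 'were'] (min_width=9, slack=2)
Line 9: ['tower'] (min_width=5, slack=6)
Line 10: ['dinosaur'] (min_width=8, slack=3)
Line 11: ['butter', 'have'] (min_width=11, slack=0)
Line 12: ['data'] (min_width=4, slack=7)
Line 13: ['umbrella'] (min_width=8, slack=3)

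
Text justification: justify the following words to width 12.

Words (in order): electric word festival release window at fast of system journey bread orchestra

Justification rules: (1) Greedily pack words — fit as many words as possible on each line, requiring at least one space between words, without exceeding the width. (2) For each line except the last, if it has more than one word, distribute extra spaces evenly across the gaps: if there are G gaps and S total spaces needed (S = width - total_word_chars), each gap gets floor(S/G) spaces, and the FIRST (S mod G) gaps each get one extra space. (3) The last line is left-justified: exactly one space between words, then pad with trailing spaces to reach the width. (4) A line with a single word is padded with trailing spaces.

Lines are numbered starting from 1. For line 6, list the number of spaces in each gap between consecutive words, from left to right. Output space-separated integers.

Answer: 6

Derivation:
Line 1: ['electric'] (min_width=8, slack=4)
Line 2: ['word'] (min_width=4, slack=8)
Line 3: ['festival'] (min_width=8, slack=4)
Line 4: ['release'] (min_width=7, slack=5)
Line 5: ['window', 'at'] (min_width=9, slack=3)
Line 6: ['fast', 'of'] (min_width=7, slack=5)
Line 7: ['system'] (min_width=6, slack=6)
Line 8: ['journey'] (min_width=7, slack=5)
Line 9: ['bread'] (min_width=5, slack=7)
Line 10: ['orchestra'] (min_width=9, slack=3)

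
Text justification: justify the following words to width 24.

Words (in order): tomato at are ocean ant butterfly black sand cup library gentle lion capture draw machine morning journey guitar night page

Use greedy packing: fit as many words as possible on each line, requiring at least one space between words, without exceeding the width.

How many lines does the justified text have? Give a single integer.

Line 1: ['tomato', 'at', 'are', 'ocean', 'ant'] (min_width=23, slack=1)
Line 2: ['butterfly', 'black', 'sand', 'cup'] (min_width=24, slack=0)
Line 3: ['library', 'gentle', 'lion'] (min_width=19, slack=5)
Line 4: ['capture', 'draw', 'machine'] (min_width=20, slack=4)
Line 5: ['morning', 'journey', 'guitar'] (min_width=22, slack=2)
Line 6: ['night', 'page'] (min_width=10, slack=14)
Total lines: 6

Answer: 6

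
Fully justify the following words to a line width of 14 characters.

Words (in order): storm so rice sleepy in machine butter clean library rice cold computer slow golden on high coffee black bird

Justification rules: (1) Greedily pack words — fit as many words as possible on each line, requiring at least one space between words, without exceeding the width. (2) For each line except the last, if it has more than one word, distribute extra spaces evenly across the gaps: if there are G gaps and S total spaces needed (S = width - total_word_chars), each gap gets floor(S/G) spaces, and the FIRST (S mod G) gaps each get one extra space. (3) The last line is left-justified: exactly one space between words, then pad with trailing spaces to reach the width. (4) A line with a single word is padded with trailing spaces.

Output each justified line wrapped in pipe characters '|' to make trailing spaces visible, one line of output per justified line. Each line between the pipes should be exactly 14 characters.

Answer: |storm  so rice|
|sleepy      in|
|machine butter|
|clean  library|
|rice      cold|
|computer  slow|
|golden on high|
|coffee   black|
|bird          |

Derivation:
Line 1: ['storm', 'so', 'rice'] (min_width=13, slack=1)
Line 2: ['sleepy', 'in'] (min_width=9, slack=5)
Line 3: ['machine', 'butter'] (min_width=14, slack=0)
Line 4: ['clean', 'library'] (min_width=13, slack=1)
Line 5: ['rice', 'cold'] (min_width=9, slack=5)
Line 6: ['computer', 'slow'] (min_width=13, slack=1)
Line 7: ['golden', 'on', 'high'] (min_width=14, slack=0)
Line 8: ['coffee', 'black'] (min_width=12, slack=2)
Line 9: ['bird'] (min_width=4, slack=10)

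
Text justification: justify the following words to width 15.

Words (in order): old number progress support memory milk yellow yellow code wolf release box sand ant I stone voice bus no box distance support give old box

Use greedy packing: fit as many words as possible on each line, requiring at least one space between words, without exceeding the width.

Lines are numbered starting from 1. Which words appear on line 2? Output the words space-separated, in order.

Line 1: ['old', 'number'] (min_width=10, slack=5)
Line 2: ['progress'] (min_width=8, slack=7)
Line 3: ['support', 'memory'] (min_width=14, slack=1)
Line 4: ['milk', 'yellow'] (min_width=11, slack=4)
Line 5: ['yellow', 'code'] (min_width=11, slack=4)
Line 6: ['wolf', 'release'] (min_width=12, slack=3)
Line 7: ['box', 'sand', 'ant', 'I'] (min_width=14, slack=1)
Line 8: ['stone', 'voice', 'bus'] (min_width=15, slack=0)
Line 9: ['no', 'box', 'distance'] (min_width=15, slack=0)
Line 10: ['support', 'give'] (min_width=12, slack=3)
Line 11: ['old', 'box'] (min_width=7, slack=8)

Answer: progress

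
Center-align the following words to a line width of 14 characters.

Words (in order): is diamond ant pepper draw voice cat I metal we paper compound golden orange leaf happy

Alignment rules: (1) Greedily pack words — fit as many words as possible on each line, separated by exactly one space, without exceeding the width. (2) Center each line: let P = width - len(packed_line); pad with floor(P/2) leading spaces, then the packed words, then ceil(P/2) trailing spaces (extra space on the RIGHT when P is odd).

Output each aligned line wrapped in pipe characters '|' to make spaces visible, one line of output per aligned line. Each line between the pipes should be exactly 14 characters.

Answer: |is diamond ant|
| pepper draw  |
| voice cat I  |
|metal we paper|
|   compound   |
|golden orange |
|  leaf happy  |

Derivation:
Line 1: ['is', 'diamond', 'ant'] (min_width=14, slack=0)
Line 2: ['pepper', 'draw'] (min_width=11, slack=3)
Line 3: ['voice', 'cat', 'I'] (min_width=11, slack=3)
Line 4: ['metal', 'we', 'paper'] (min_width=14, slack=0)
Line 5: ['compound'] (min_width=8, slack=6)
Line 6: ['golden', 'orange'] (min_width=13, slack=1)
Line 7: ['leaf', 'happy'] (min_width=10, slack=4)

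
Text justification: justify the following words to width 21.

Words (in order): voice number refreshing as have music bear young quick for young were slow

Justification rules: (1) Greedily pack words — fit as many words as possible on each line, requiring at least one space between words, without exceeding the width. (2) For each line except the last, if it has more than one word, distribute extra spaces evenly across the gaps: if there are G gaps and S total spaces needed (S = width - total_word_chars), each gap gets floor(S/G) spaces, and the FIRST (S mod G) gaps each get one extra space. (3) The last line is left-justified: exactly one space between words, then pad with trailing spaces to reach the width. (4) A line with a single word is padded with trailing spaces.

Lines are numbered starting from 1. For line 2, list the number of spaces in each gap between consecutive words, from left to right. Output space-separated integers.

Line 1: ['voice', 'number'] (min_width=12, slack=9)
Line 2: ['refreshing', 'as', 'have'] (min_width=18, slack=3)
Line 3: ['music', 'bear', 'young'] (min_width=16, slack=5)
Line 4: ['quick', 'for', 'young', 'were'] (min_width=20, slack=1)
Line 5: ['slow'] (min_width=4, slack=17)

Answer: 3 2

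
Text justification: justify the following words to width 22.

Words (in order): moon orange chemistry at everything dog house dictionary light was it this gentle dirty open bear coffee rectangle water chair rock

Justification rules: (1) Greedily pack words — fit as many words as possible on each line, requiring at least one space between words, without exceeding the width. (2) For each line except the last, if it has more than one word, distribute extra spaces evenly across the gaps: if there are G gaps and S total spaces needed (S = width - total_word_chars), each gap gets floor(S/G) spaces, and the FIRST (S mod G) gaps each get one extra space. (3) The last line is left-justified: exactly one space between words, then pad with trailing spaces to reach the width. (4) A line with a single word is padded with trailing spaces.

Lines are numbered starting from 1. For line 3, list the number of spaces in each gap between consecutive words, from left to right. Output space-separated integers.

Answer: 1 1

Derivation:
Line 1: ['moon', 'orange', 'chemistry'] (min_width=21, slack=1)
Line 2: ['at', 'everything', 'dog'] (min_width=17, slack=5)
Line 3: ['house', 'dictionary', 'light'] (min_width=22, slack=0)
Line 4: ['was', 'it', 'this', 'gentle'] (min_width=18, slack=4)
Line 5: ['dirty', 'open', 'bear', 'coffee'] (min_width=22, slack=0)
Line 6: ['rectangle', 'water', 'chair'] (min_width=21, slack=1)
Line 7: ['rock'] (min_width=4, slack=18)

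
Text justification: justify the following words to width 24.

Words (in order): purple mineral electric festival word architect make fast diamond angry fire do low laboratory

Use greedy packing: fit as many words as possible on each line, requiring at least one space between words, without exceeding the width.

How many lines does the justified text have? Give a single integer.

Line 1: ['purple', 'mineral', 'electric'] (min_width=23, slack=1)
Line 2: ['festival', 'word', 'architect'] (min_width=23, slack=1)
Line 3: ['make', 'fast', 'diamond', 'angry'] (min_width=23, slack=1)
Line 4: ['fire', 'do', 'low', 'laboratory'] (min_width=22, slack=2)
Total lines: 4

Answer: 4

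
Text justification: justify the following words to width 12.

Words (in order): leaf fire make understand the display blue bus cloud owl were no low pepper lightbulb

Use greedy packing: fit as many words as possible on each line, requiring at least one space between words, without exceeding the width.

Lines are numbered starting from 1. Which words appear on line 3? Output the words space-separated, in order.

Answer: understand

Derivation:
Line 1: ['leaf', 'fire'] (min_width=9, slack=3)
Line 2: ['make'] (min_width=4, slack=8)
Line 3: ['understand'] (min_width=10, slack=2)
Line 4: ['the', 'display'] (min_width=11, slack=1)
Line 5: ['blue', 'bus'] (min_width=8, slack=4)
Line 6: ['cloud', 'owl'] (min_width=9, slack=3)
Line 7: ['were', 'no', 'low'] (min_width=11, slack=1)
Line 8: ['pepper'] (min_width=6, slack=6)
Line 9: ['lightbulb'] (min_width=9, slack=3)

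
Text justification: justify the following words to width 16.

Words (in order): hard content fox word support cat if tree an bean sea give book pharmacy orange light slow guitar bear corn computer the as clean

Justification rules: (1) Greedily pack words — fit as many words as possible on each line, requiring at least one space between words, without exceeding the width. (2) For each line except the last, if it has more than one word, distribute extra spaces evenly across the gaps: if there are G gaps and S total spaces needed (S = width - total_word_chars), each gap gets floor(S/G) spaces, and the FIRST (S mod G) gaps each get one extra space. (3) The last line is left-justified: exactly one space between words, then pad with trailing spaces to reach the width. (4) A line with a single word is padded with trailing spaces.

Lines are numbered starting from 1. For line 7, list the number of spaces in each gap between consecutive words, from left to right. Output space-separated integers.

Answer: 1 1

Derivation:
Line 1: ['hard', 'content', 'fox'] (min_width=16, slack=0)
Line 2: ['word', 'support', 'cat'] (min_width=16, slack=0)
Line 3: ['if', 'tree', 'an', 'bean'] (min_width=15, slack=1)
Line 4: ['sea', 'give', 'book'] (min_width=13, slack=3)
Line 5: ['pharmacy', 'orange'] (min_width=15, slack=1)
Line 6: ['light', 'slow'] (min_width=10, slack=6)
Line 7: ['guitar', 'bear', 'corn'] (min_width=16, slack=0)
Line 8: ['computer', 'the', 'as'] (min_width=15, slack=1)
Line 9: ['clean'] (min_width=5, slack=11)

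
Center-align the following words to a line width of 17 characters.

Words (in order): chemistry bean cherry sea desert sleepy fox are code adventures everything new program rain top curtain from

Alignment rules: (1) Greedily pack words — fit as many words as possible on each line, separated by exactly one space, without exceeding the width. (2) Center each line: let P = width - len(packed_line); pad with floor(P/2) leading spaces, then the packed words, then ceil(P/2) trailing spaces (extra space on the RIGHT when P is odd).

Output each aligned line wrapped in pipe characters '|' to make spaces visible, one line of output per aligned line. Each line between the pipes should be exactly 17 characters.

Answer: | chemistry bean  |
|cherry sea desert|
| sleepy fox are  |
| code adventures |
| everything new  |
|program rain top |
|  curtain from   |

Derivation:
Line 1: ['chemistry', 'bean'] (min_width=14, slack=3)
Line 2: ['cherry', 'sea', 'desert'] (min_width=17, slack=0)
Line 3: ['sleepy', 'fox', 'are'] (min_width=14, slack=3)
Line 4: ['code', 'adventures'] (min_width=15, slack=2)
Line 5: ['everything', 'new'] (min_width=14, slack=3)
Line 6: ['program', 'rain', 'top'] (min_width=16, slack=1)
Line 7: ['curtain', 'from'] (min_width=12, slack=5)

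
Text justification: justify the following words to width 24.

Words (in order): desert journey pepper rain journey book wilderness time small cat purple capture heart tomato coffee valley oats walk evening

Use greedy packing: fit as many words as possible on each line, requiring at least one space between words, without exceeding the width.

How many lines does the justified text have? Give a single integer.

Line 1: ['desert', 'journey', 'pepper'] (min_width=21, slack=3)
Line 2: ['rain', 'journey', 'book'] (min_width=17, slack=7)
Line 3: ['wilderness', 'time', 'small'] (min_width=21, slack=3)
Line 4: ['cat', 'purple', 'capture', 'heart'] (min_width=24, slack=0)
Line 5: ['tomato', 'coffee', 'valley'] (min_width=20, slack=4)
Line 6: ['oats', 'walk', 'evening'] (min_width=17, slack=7)
Total lines: 6

Answer: 6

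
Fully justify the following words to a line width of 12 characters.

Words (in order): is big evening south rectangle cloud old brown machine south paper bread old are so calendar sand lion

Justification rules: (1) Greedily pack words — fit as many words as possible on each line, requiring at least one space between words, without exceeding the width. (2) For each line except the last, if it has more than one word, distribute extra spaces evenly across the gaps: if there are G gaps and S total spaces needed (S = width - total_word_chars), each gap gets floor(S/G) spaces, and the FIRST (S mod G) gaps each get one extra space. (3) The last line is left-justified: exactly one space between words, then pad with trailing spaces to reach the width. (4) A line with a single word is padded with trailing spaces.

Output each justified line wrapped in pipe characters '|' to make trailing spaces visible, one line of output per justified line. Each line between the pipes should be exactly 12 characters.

Line 1: ['is', 'big'] (min_width=6, slack=6)
Line 2: ['evening'] (min_width=7, slack=5)
Line 3: ['south'] (min_width=5, slack=7)
Line 4: ['rectangle'] (min_width=9, slack=3)
Line 5: ['cloud', 'old'] (min_width=9, slack=3)
Line 6: ['brown'] (min_width=5, slack=7)
Line 7: ['machine'] (min_width=7, slack=5)
Line 8: ['south', 'paper'] (min_width=11, slack=1)
Line 9: ['bread', 'old'] (min_width=9, slack=3)
Line 10: ['are', 'so'] (min_width=6, slack=6)
Line 11: ['calendar'] (min_width=8, slack=4)
Line 12: ['sand', 'lion'] (min_width=9, slack=3)

Answer: |is       big|
|evening     |
|south       |
|rectangle   |
|cloud    old|
|brown       |
|machine     |
|south  paper|
|bread    old|
|are       so|
|calendar    |
|sand lion   |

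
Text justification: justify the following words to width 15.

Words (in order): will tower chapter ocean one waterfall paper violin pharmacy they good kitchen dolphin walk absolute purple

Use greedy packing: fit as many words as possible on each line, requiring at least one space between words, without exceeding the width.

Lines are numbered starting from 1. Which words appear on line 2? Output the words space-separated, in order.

Line 1: ['will', 'tower'] (min_width=10, slack=5)
Line 2: ['chapter', 'ocean'] (min_width=13, slack=2)
Line 3: ['one', 'waterfall'] (min_width=13, slack=2)
Line 4: ['paper', 'violin'] (min_width=12, slack=3)
Line 5: ['pharmacy', 'they'] (min_width=13, slack=2)
Line 6: ['good', 'kitchen'] (min_width=12, slack=3)
Line 7: ['dolphin', 'walk'] (min_width=12, slack=3)
Line 8: ['absolute', 'purple'] (min_width=15, slack=0)

Answer: chapter ocean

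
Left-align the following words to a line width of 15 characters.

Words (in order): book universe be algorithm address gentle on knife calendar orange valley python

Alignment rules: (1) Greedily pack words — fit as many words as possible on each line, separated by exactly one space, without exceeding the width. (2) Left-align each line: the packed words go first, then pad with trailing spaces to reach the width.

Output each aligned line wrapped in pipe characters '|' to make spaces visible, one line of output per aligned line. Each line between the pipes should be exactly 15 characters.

Answer: |book universe  |
|be algorithm   |
|address gentle |
|on knife       |
|calendar orange|
|valley python  |

Derivation:
Line 1: ['book', 'universe'] (min_width=13, slack=2)
Line 2: ['be', 'algorithm'] (min_width=12, slack=3)
Line 3: ['address', 'gentle'] (min_width=14, slack=1)
Line 4: ['on', 'knife'] (min_width=8, slack=7)
Line 5: ['calendar', 'orange'] (min_width=15, slack=0)
Line 6: ['valley', 'python'] (min_width=13, slack=2)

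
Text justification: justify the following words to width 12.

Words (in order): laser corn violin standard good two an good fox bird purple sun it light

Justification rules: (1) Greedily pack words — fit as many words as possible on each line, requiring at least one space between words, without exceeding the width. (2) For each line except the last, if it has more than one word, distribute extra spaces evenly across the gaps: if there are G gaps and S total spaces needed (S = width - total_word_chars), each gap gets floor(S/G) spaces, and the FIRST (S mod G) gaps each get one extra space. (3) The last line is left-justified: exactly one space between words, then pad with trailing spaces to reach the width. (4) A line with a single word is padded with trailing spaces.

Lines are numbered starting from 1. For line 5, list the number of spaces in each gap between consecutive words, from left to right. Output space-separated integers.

Answer: 5

Derivation:
Line 1: ['laser', 'corn'] (min_width=10, slack=2)
Line 2: ['violin'] (min_width=6, slack=6)
Line 3: ['standard'] (min_width=8, slack=4)
Line 4: ['good', 'two', 'an'] (min_width=11, slack=1)
Line 5: ['good', 'fox'] (min_width=8, slack=4)
Line 6: ['bird', 'purple'] (min_width=11, slack=1)
Line 7: ['sun', 'it', 'light'] (min_width=12, slack=0)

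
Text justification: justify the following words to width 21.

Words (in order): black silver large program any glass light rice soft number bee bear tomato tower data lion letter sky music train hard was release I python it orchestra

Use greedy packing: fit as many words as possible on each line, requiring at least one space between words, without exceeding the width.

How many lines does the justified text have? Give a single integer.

Line 1: ['black', 'silver', 'large'] (min_width=18, slack=3)
Line 2: ['program', 'any', 'glass'] (min_width=17, slack=4)
Line 3: ['light', 'rice', 'soft'] (min_width=15, slack=6)
Line 4: ['number', 'bee', 'bear'] (min_width=15, slack=6)
Line 5: ['tomato', 'tower', 'data'] (min_width=17, slack=4)
Line 6: ['lion', 'letter', 'sky', 'music'] (min_width=21, slack=0)
Line 7: ['train', 'hard', 'was'] (min_width=14, slack=7)
Line 8: ['release', 'I', 'python', 'it'] (min_width=19, slack=2)
Line 9: ['orchestra'] (min_width=9, slack=12)
Total lines: 9

Answer: 9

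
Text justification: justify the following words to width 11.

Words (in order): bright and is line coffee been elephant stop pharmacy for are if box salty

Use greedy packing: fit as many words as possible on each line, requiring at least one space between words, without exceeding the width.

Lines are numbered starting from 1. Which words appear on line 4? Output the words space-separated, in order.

Line 1: ['bright', 'and'] (min_width=10, slack=1)
Line 2: ['is', 'line'] (min_width=7, slack=4)
Line 3: ['coffee', 'been'] (min_width=11, slack=0)
Line 4: ['elephant'] (min_width=8, slack=3)
Line 5: ['stop'] (min_width=4, slack=7)
Line 6: ['pharmacy'] (min_width=8, slack=3)
Line 7: ['for', 'are', 'if'] (min_width=10, slack=1)
Line 8: ['box', 'salty'] (min_width=9, slack=2)

Answer: elephant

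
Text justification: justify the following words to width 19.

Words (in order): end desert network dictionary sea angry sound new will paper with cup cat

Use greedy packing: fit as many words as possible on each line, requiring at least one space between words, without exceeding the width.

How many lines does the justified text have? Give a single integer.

Answer: 5

Derivation:
Line 1: ['end', 'desert', 'network'] (min_width=18, slack=1)
Line 2: ['dictionary', 'sea'] (min_width=14, slack=5)
Line 3: ['angry', 'sound', 'new'] (min_width=15, slack=4)
Line 4: ['will', 'paper', 'with', 'cup'] (min_width=19, slack=0)
Line 5: ['cat'] (min_width=3, slack=16)
Total lines: 5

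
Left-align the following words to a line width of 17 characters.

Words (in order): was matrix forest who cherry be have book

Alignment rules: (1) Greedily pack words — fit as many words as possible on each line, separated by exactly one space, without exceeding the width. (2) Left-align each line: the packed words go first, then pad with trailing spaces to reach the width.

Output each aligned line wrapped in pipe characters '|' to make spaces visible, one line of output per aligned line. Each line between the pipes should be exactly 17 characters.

Answer: |was matrix forest|
|who cherry be    |
|have book        |

Derivation:
Line 1: ['was', 'matrix', 'forest'] (min_width=17, slack=0)
Line 2: ['who', 'cherry', 'be'] (min_width=13, slack=4)
Line 3: ['have', 'book'] (min_width=9, slack=8)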